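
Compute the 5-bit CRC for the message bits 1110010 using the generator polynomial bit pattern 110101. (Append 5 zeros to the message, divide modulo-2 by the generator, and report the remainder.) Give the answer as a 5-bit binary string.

01111

Append 5 zeros: 111001000000. Divide by 110101 (XOR where the leading bit is 1):
  pos 0: 111001 XOR 110101 = 001100
  pos 2: 110000 XOR 110101 = 000101
  pos 5: 101000 XOR 110101 = 011101
  pos 6: 111010 XOR 110101 = 001111
Remainder (last 5 bits) = 01111. This is the CRC / FCS.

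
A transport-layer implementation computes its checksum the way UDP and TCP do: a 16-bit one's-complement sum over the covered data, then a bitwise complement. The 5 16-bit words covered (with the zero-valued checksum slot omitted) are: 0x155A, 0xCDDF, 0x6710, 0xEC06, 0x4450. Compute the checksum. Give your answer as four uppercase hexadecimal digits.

855E

One's-complement addition (fold any carry out of bit 15 back into bit 0):
  0x155A + 0xCDDF = 0x0E339
  0xE339 + 0x6710 = 0x14A49 → wrap carry → 0x4A4A
  0x4A4A + 0xEC06 = 0x13650 → wrap carry → 0x3651
  0x3651 + 0x4450 = 0x07AA1
One's-complement sum = 0x7AA1.
Checksum = ~0x7AA1 & 0xFFFF = 0x855E.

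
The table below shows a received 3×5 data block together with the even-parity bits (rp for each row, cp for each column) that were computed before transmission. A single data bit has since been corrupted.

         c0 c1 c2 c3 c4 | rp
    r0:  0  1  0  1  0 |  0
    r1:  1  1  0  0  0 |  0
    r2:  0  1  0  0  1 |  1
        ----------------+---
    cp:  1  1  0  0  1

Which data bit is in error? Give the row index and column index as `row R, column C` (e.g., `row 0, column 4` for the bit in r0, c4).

row 2, column 3

Recompute each row's even parity and compare to rp:
  r0: data parity 0, sent rp 0 → ok
  r1: data parity 0, sent rp 0 → ok
  r2: data parity 0, sent rp 1 → mismatch
Recompute each column's even parity and compare to cp:
  c0: data parity 1, sent cp 1 → ok
  c1: data parity 1, sent cp 1 → ok
  c2: data parity 0, sent cp 0 → ok
  c3: data parity 1, sent cp 0 → mismatch
  c4: data parity 1, sent cp 1 → ok
Exactly one row (r2) and one column (c3) fail → the flipped bit is at their intersection.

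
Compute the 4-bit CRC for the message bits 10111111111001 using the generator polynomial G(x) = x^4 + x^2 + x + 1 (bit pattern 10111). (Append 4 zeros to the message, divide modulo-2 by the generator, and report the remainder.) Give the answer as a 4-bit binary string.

Append 4 zeros: 101111111110010000. Divide by 10111 (XOR where the leading bit is 1):
  pos 0: 10111 XOR 10111 = 00000
  pos 5: 11111 XOR 10111 = 01000
  pos 6: 10001 XOR 10111 = 00110
  pos 8: 11000 XOR 10111 = 01111
  pos 9: 11111 XOR 10111 = 01000
  pos 10: 10000 XOR 10111 = 00111
  pos 12: 11100 XOR 10111 = 01011
  pos 13: 10110 XOR 10111 = 00001
Remainder (last 4 bits) = 0001. This is the CRC / FCS.

0001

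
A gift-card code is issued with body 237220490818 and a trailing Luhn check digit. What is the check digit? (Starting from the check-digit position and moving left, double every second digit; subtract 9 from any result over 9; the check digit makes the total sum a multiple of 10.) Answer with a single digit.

1

Partial digits right→left: 8 1 8 0 9 4 0 2 2 7 3 2
Double every second digit counting from the check-digit position (so the 1st, 3rd, 5th, ... of the partial from the right).
  doubled (with −9 where >9): 7 7 9 0 4 6 → sum 33
  kept as-is: 1 0 4 2 7 2 → sum 16
Total = 33 + 16 = 49.
Check digit = (10 − (49 mod 10)) mod 10 = 1.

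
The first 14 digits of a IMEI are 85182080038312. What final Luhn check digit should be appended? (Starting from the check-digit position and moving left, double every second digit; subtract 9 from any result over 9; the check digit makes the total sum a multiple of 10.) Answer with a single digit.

Partial digits right→left: 2 1 3 8 3 0 0 8 0 2 8 1 5 8
Double every second digit counting from the check-digit position (so the 1st, 3rd, 5th, ... of the partial from the right).
  doubled (with −9 where >9): 4 6 6 0 0 7 1 → sum 24
  kept as-is: 1 8 0 8 2 1 8 → sum 28
Total = 24 + 28 = 52.
Check digit = (10 − (52 mod 10)) mod 10 = 8.

8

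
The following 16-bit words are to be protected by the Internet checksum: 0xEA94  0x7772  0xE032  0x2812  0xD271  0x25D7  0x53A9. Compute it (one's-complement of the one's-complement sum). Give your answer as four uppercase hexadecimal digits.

49C1

One's-complement addition (fold any carry out of bit 15 back into bit 0):
  0xEA94 + 0x7772 = 0x16206 → wrap carry → 0x6207
  0x6207 + 0xE032 = 0x14239 → wrap carry → 0x423A
  0x423A + 0x2812 = 0x06A4C
  0x6A4C + 0xD271 = 0x13CBD → wrap carry → 0x3CBE
  0x3CBE + 0x25D7 = 0x06295
  0x6295 + 0x53A9 = 0x0B63E
One's-complement sum = 0xB63E.
Checksum = ~0xB63E & 0xFFFF = 0x49C1.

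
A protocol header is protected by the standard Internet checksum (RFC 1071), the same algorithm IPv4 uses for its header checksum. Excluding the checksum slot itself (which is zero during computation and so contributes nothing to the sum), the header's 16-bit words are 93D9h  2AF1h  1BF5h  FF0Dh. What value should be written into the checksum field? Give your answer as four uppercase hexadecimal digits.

2632

One's-complement addition (fold any carry out of bit 15 back into bit 0):
  0x93D9 + 0x2AF1 = 0x0BECA
  0xBECA + 0x1BF5 = 0x0DABF
  0xDABF + 0xFF0D = 0x1D9CC → wrap carry → 0xD9CD
One's-complement sum = 0xD9CD.
Checksum = ~0xD9CD & 0xFFFF = 0x2632.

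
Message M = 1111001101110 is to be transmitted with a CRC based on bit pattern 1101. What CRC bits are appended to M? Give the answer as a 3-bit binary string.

Append 3 zeros: 1111001101110000. Divide by 1101 (XOR where the leading bit is 1):
  pos 0: 1111 XOR 1101 = 0010
  pos 2: 1000 XOR 1101 = 0101
  pos 3: 1011 XOR 1101 = 0110
  pos 4: 1101 XOR 1101 = 0000
  pos 9: 1110 XOR 1101 = 0011
  pos 11: 1100 XOR 1101 = 0001
Remainder (last 3 bits) = 010. This is the CRC / FCS.

010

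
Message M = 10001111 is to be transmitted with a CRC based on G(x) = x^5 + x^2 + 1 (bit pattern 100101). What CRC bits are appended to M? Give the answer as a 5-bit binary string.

11000

Append 5 zeros: 1000111100000. Divide by 100101 (XOR where the leading bit is 1):
  pos 0: 100011 XOR 100101 = 000110
  pos 3: 110110 XOR 100101 = 010011
  pos 4: 100110 XOR 100101 = 000011
Remainder (last 5 bits) = 11000. This is the CRC / FCS.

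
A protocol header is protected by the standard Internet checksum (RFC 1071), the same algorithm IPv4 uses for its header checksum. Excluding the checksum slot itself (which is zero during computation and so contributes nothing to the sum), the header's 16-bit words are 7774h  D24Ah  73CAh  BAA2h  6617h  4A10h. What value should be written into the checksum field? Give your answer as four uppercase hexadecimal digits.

D7AB

One's-complement addition (fold any carry out of bit 15 back into bit 0):
  0x7774 + 0xD24A = 0x149BE → wrap carry → 0x49BF
  0x49BF + 0x73CA = 0x0BD89
  0xBD89 + 0xBAA2 = 0x1782B → wrap carry → 0x782C
  0x782C + 0x6617 = 0x0DE43
  0xDE43 + 0x4A10 = 0x12853 → wrap carry → 0x2854
One's-complement sum = 0x2854.
Checksum = ~0x2854 & 0xFFFF = 0xD7AB.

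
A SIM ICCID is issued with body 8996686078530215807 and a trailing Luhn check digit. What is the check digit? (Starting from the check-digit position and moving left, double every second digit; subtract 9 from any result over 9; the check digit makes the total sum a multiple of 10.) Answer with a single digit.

Partial digits right→left: 7 0 8 5 1 2 0 3 5 8 7 0 6 8 6 6 9 9 8
Double every second digit counting from the check-digit position (so the 1st, 3rd, 5th, ... of the partial from the right).
  doubled (with −9 where >9): 5 7 2 0 1 5 3 3 9 7 → sum 42
  kept as-is: 0 5 2 3 8 0 8 6 9 → sum 41
Total = 42 + 41 = 83.
Check digit = (10 − (83 mod 10)) mod 10 = 7.

7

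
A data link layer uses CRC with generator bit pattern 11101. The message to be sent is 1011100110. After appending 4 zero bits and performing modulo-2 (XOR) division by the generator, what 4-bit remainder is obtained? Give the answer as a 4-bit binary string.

Append 4 zeros: 10111001100000. Divide by 11101 (XOR where the leading bit is 1):
  pos 0: 10111 XOR 11101 = 01010
  pos 1: 10100 XOR 11101 = 01001
  pos 2: 10010 XOR 11101 = 01111
  pos 3: 11111 XOR 11101 = 00010
  pos 6: 10100 XOR 11101 = 01001
  pos 7: 10010 XOR 11101 = 01111
  pos 8: 11110 XOR 11101 = 00011
Remainder (last 4 bits) = 0110. This is the CRC / FCS.

0110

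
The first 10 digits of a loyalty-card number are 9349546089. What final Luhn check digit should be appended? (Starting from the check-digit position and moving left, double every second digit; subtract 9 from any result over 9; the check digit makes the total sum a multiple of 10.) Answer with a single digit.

6

Partial digits right→left: 9 8 0 6 4 5 9 4 3 9
Double every second digit counting from the check-digit position (so the 1st, 3rd, 5th, ... of the partial from the right).
  doubled (with −9 where >9): 9 0 8 9 6 → sum 32
  kept as-is: 8 6 5 4 9 → sum 32
Total = 32 + 32 = 64.
Check digit = (10 − (64 mod 10)) mod 10 = 6.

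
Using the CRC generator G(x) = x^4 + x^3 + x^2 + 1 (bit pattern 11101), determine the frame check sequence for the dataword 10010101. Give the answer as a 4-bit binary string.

Append 4 zeros: 100101010000. Divide by 11101 (XOR where the leading bit is 1):
  pos 0: 10010 XOR 11101 = 01111
  pos 1: 11111 XOR 11101 = 00010
  pos 4: 10010 XOR 11101 = 01111
  pos 5: 11110 XOR 11101 = 00011
Remainder (last 4 bits) = 1100. This is the CRC / FCS.

1100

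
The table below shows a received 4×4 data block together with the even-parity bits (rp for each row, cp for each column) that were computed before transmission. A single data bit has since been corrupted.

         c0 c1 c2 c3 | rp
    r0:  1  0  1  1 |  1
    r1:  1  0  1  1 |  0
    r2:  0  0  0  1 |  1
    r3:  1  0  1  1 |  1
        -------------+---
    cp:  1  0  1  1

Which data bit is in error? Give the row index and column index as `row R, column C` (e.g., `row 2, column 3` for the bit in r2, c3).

row 1, column 3

Recompute each row's even parity and compare to rp:
  r0: data parity 1, sent rp 1 → ok
  r1: data parity 1, sent rp 0 → mismatch
  r2: data parity 1, sent rp 1 → ok
  r3: data parity 1, sent rp 1 → ok
Recompute each column's even parity and compare to cp:
  c0: data parity 1, sent cp 1 → ok
  c1: data parity 0, sent cp 0 → ok
  c2: data parity 1, sent cp 1 → ok
  c3: data parity 0, sent cp 1 → mismatch
Exactly one row (r1) and one column (c3) fail → the flipped bit is at their intersection.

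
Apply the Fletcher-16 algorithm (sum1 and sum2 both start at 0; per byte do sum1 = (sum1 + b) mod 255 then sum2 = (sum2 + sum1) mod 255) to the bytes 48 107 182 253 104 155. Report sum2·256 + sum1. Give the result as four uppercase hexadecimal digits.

7B54

Running sums (mod 255):
  after byte 0 (48): sum1=48, sum2=48
  after byte 1 (107): sum1=155, sum2=203
  after byte 2 (182): sum1=82, sum2=30
  after byte 3 (253): sum1=80, sum2=110
  after byte 4 (104): sum1=184, sum2=39
  after byte 5 (155): sum1=84, sum2=123
Checksum = sum2·256 + sum1 = 123·256 + 84 = 31572 = 0x7B54.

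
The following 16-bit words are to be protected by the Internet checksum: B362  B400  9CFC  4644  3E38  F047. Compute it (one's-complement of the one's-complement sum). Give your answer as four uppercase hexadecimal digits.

86DB

One's-complement addition (fold any carry out of bit 15 back into bit 0):
  0xB362 + 0xB400 = 0x16762 → wrap carry → 0x6763
  0x6763 + 0x9CFC = 0x1045F → wrap carry → 0x0460
  0x0460 + 0x4644 = 0x04AA4
  0x4AA4 + 0x3E38 = 0x088DC
  0x88DC + 0xF047 = 0x17923 → wrap carry → 0x7924
One's-complement sum = 0x7924.
Checksum = ~0x7924 & 0xFFFF = 0x86DB.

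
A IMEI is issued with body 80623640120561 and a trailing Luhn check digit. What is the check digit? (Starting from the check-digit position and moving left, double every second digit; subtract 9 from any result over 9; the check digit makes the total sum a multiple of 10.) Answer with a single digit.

8

Partial digits right→left: 1 6 5 0 2 1 0 4 6 3 2 6 0 8
Double every second digit counting from the check-digit position (so the 1st, 3rd, 5th, ... of the partial from the right).
  doubled (with −9 where >9): 2 1 4 0 3 4 0 → sum 14
  kept as-is: 6 0 1 4 3 6 8 → sum 28
Total = 14 + 28 = 42.
Check digit = (10 − (42 mod 10)) mod 10 = 8.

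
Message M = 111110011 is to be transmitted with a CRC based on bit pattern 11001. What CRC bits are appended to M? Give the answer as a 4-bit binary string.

1101

Append 4 zeros: 1111100110000. Divide by 11001 (XOR where the leading bit is 1):
  pos 0: 11111 XOR 11001 = 00110
  pos 2: 11000 XOR 11001 = 00001
  pos 6: 11100 XOR 11001 = 00101
  pos 8: 10100 XOR 11001 = 01101
Remainder (last 4 bits) = 1101. This is the CRC / FCS.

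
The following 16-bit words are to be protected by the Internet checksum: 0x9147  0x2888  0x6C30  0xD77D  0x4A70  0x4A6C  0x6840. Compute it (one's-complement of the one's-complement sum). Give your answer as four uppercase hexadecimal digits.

One's-complement addition (fold any carry out of bit 15 back into bit 0):
  0x9147 + 0x2888 = 0x0B9CF
  0xB9CF + 0x6C30 = 0x125FF → wrap carry → 0x2600
  0x2600 + 0xD77D = 0x0FD7D
  0xFD7D + 0x4A70 = 0x147ED → wrap carry → 0x47EE
  0x47EE + 0x4A6C = 0x0925A
  0x925A + 0x6840 = 0x0FA9A
One's-complement sum = 0xFA9A.
Checksum = ~0xFA9A & 0xFFFF = 0x0565.

0565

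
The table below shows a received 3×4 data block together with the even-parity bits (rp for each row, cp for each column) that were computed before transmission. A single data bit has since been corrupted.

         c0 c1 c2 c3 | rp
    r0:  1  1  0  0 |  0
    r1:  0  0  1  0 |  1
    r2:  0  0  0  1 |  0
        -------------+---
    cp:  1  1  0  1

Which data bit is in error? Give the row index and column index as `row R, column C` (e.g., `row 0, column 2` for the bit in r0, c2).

Recompute each row's even parity and compare to rp:
  r0: data parity 0, sent rp 0 → ok
  r1: data parity 1, sent rp 1 → ok
  r2: data parity 1, sent rp 0 → mismatch
Recompute each column's even parity and compare to cp:
  c0: data parity 1, sent cp 1 → ok
  c1: data parity 1, sent cp 1 → ok
  c2: data parity 1, sent cp 0 → mismatch
  c3: data parity 1, sent cp 1 → ok
Exactly one row (r2) and one column (c2) fail → the flipped bit is at their intersection.

row 2, column 2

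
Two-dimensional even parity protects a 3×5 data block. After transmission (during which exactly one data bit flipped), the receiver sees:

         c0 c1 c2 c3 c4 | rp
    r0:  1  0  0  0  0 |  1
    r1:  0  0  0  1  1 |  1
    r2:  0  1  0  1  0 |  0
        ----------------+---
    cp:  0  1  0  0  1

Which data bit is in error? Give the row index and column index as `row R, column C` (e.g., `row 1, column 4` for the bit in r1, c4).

row 1, column 0

Recompute each row's even parity and compare to rp:
  r0: data parity 1, sent rp 1 → ok
  r1: data parity 0, sent rp 1 → mismatch
  r2: data parity 0, sent rp 0 → ok
Recompute each column's even parity and compare to cp:
  c0: data parity 1, sent cp 0 → mismatch
  c1: data parity 1, sent cp 1 → ok
  c2: data parity 0, sent cp 0 → ok
  c3: data parity 0, sent cp 0 → ok
  c4: data parity 1, sent cp 1 → ok
Exactly one row (r1) and one column (c0) fail → the flipped bit is at their intersection.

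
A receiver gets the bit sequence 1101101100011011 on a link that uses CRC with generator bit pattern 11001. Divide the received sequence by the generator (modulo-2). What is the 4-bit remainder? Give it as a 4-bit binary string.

1010

Modulo-2 division of 1101101100011011 by 11001:
  pos 0: 11011 XOR 11001 = 00010
  pos 3: 10011 XOR 11001 = 01010
  pos 4: 10100 XOR 11001 = 01101
  pos 5: 11010 XOR 11001 = 00011
  pos 8: 11011 XOR 11001 = 00010
  pos 11: 10011 XOR 11001 = 01010
Remainder = 1010 (nonzero — an error is detected).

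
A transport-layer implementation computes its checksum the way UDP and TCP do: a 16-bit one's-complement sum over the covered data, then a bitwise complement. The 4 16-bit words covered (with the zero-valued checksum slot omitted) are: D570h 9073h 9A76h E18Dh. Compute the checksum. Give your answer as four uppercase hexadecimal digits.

One's-complement addition (fold any carry out of bit 15 back into bit 0):
  0xD570 + 0x9073 = 0x165E3 → wrap carry → 0x65E4
  0x65E4 + 0x9A76 = 0x1005A → wrap carry → 0x005B
  0x005B + 0xE18D = 0x0E1E8
One's-complement sum = 0xE1E8.
Checksum = ~0xE1E8 & 0xFFFF = 0x1E17.

1E17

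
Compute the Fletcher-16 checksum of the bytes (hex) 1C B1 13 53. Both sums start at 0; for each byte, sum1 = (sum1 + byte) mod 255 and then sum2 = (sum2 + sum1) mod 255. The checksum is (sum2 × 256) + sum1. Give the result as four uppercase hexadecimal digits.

Running sums (mod 255):
  after byte 0 (1C): sum1=28, sum2=28
  after byte 1 (B1): sum1=205, sum2=233
  after byte 2 (13): sum1=224, sum2=202
  after byte 3 (53): sum1=52, sum2=254
Checksum = sum2·256 + sum1 = 254·256 + 52 = 65076 = 0xFE34.

FE34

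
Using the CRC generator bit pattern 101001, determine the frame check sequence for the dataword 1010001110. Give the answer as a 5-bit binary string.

11000

Append 5 zeros: 101000111000000. Divide by 101001 (XOR where the leading bit is 1):
  pos 0: 101000 XOR 101001 = 000001
  pos 5: 111100 XOR 101001 = 010101
  pos 6: 101010 XOR 101001 = 000011
Remainder (last 5 bits) = 11000. This is the CRC / FCS.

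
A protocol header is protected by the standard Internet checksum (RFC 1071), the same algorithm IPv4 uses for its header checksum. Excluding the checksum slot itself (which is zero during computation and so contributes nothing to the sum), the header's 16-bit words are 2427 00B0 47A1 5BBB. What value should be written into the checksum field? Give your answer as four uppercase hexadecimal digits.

37CC

One's-complement addition (fold any carry out of bit 15 back into bit 0):
  0x2427 + 0x00B0 = 0x024D7
  0x24D7 + 0x47A1 = 0x06C78
  0x6C78 + 0x5BBB = 0x0C833
One's-complement sum = 0xC833.
Checksum = ~0xC833 & 0xFFFF = 0x37CC.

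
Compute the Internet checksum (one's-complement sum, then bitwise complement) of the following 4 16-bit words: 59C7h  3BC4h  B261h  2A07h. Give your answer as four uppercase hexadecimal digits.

8E0B

One's-complement addition (fold any carry out of bit 15 back into bit 0):
  0x59C7 + 0x3BC4 = 0x0958B
  0x958B + 0xB261 = 0x147EC → wrap carry → 0x47ED
  0x47ED + 0x2A07 = 0x071F4
One's-complement sum = 0x71F4.
Checksum = ~0x71F4 & 0xFFFF = 0x8E0B.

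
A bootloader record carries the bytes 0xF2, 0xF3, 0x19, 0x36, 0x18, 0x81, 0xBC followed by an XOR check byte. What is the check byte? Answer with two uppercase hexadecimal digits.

XOR the bytes together:
  start with 0xF2
  0xF2 ⊕ 0xF3 = 0x01
  0x01 ⊕ 0x19 = 0x18
  0x18 ⊕ 0x36 = 0x2E
  0x2E ⊕ 0x18 = 0x36
  0x36 ⊕ 0x81 = 0xB7
  0xB7 ⊕ 0xBC = 0x0B

0B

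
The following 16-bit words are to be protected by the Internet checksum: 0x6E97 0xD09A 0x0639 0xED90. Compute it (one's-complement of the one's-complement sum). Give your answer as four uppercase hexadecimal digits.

One's-complement addition (fold any carry out of bit 15 back into bit 0):
  0x6E97 + 0xD09A = 0x13F31 → wrap carry → 0x3F32
  0x3F32 + 0x0639 = 0x0456B
  0x456B + 0xED90 = 0x132FB → wrap carry → 0x32FC
One's-complement sum = 0x32FC.
Checksum = ~0x32FC & 0xFFFF = 0xCD03.

CD03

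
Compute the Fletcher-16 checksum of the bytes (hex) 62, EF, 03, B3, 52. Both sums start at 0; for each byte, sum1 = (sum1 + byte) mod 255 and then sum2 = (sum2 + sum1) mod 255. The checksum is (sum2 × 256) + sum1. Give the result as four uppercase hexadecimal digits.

Running sums (mod 255):
  after byte 0 (62): sum1=98, sum2=98
  after byte 1 (EF): sum1=82, sum2=180
  after byte 2 (03): sum1=85, sum2=10
  after byte 3 (B3): sum1=9, sum2=19
  after byte 4 (52): sum1=91, sum2=110
Checksum = sum2·256 + sum1 = 110·256 + 91 = 28251 = 0x6E5B.

6E5B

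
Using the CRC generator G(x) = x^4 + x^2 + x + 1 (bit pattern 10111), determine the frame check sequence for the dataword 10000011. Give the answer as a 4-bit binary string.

Append 4 zeros: 100000110000. Divide by 10111 (XOR where the leading bit is 1):
  pos 0: 10000 XOR 10111 = 00111
  pos 2: 11101 XOR 10111 = 01010
  pos 3: 10101 XOR 10111 = 00010
  pos 6: 10000 XOR 10111 = 00111
Remainder (last 4 bits) = 1110. This is the CRC / FCS.

1110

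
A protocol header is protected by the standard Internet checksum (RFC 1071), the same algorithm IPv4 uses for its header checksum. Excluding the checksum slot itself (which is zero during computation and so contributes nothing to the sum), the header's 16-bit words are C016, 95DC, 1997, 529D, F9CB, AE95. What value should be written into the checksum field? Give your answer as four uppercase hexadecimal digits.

One's-complement addition (fold any carry out of bit 15 back into bit 0):
  0xC016 + 0x95DC = 0x155F2 → wrap carry → 0x55F3
  0x55F3 + 0x1997 = 0x06F8A
  0x6F8A + 0x529D = 0x0C227
  0xC227 + 0xF9CB = 0x1BBF2 → wrap carry → 0xBBF3
  0xBBF3 + 0xAE95 = 0x16A88 → wrap carry → 0x6A89
One's-complement sum = 0x6A89.
Checksum = ~0x6A89 & 0xFFFF = 0x9576.

9576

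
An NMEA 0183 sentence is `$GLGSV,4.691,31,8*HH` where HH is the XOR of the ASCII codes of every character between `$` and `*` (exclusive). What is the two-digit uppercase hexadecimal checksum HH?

XOR the ASCII codes of the payload characters:
  'G' = 0x47 → acc = 0x47
  'L' = 0x4C → acc = 0x0B
  'G' = 0x47 → acc = 0x4C
  'S' = 0x53 → acc = 0x1F
  'V' = 0x56 → acc = 0x49
  ',' = 0x2C → acc = 0x65
  '4' = 0x34 → acc = 0x51
  '.' = 0x2E → acc = 0x7F
  '6' = 0x36 → acc = 0x49
  '9' = 0x39 → acc = 0x70
  '1' = 0x31 → acc = 0x41
  ',' = 0x2C → acc = 0x6D
  '3' = 0x33 → acc = 0x5E
  '1' = 0x31 → acc = 0x6F
  ',' = 0x2C → acc = 0x43
  '8' = 0x38 → acc = 0x7B
Checksum = 0x7B.

7B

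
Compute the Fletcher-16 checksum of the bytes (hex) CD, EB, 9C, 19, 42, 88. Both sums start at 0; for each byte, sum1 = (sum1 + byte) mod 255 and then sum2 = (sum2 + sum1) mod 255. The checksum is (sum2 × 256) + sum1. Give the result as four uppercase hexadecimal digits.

Running sums (mod 255):
  after byte 0 (CD): sum1=205, sum2=205
  after byte 1 (EB): sum1=185, sum2=135
  after byte 2 (9C): sum1=86, sum2=221
  after byte 3 (19): sum1=111, sum2=77
  after byte 4 (42): sum1=177, sum2=254
  after byte 5 (88): sum1=58, sum2=57
Checksum = sum2·256 + sum1 = 57·256 + 58 = 14650 = 0x393A.

393A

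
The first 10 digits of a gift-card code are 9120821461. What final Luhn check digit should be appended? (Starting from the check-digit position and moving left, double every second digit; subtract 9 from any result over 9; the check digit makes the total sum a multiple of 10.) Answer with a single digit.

8

Partial digits right→left: 1 6 4 1 2 8 0 2 1 9
Double every second digit counting from the check-digit position (so the 1st, 3rd, 5th, ... of the partial from the right).
  doubled (with −9 where >9): 2 8 4 0 2 → sum 16
  kept as-is: 6 1 8 2 9 → sum 26
Total = 16 + 26 = 42.
Check digit = (10 − (42 mod 10)) mod 10 = 8.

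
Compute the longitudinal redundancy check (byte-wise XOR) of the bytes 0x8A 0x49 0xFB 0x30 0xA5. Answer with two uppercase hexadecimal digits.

AD

XOR the bytes together:
  start with 0x8A
  0x8A ⊕ 0x49 = 0xC3
  0xC3 ⊕ 0xFB = 0x38
  0x38 ⊕ 0x30 = 0x08
  0x08 ⊕ 0xA5 = 0xAD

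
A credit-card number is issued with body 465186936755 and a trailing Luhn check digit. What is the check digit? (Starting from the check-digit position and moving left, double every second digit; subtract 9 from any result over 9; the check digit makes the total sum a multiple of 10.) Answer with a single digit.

Partial digits right→left: 5 5 7 6 3 9 6 8 1 5 6 4
Double every second digit counting from the check-digit position (so the 1st, 3rd, 5th, ... of the partial from the right).
  doubled (with −9 where >9): 1 5 6 3 2 3 → sum 20
  kept as-is: 5 6 9 8 5 4 → sum 37
Total = 20 + 37 = 57.
Check digit = (10 − (57 mod 10)) mod 10 = 3.

3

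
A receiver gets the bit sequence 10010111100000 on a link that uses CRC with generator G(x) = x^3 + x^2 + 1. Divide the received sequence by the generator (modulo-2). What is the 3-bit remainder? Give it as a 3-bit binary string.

Modulo-2 division of 10010111100000 by 1101:
  pos 0: 1001 XOR 1101 = 0100
  pos 1: 1000 XOR 1101 = 0101
  pos 2: 1011 XOR 1101 = 0110
  pos 3: 1101 XOR 1101 = 0000
  pos 7: 1100 XOR 1101 = 0001
  pos 10: 1000 XOR 1101 = 0101
Remainder = 101 (nonzero — an error is detected).

101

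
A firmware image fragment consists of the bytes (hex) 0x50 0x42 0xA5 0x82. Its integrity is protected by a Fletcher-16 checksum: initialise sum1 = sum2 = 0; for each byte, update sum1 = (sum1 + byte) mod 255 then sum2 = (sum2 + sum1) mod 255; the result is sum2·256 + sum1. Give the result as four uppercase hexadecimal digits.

D5BA

Running sums (mod 255):
  after byte 0 (0x50): sum1=80, sum2=80
  after byte 1 (0x42): sum1=146, sum2=226
  after byte 2 (0xA5): sum1=56, sum2=27
  after byte 3 (0x82): sum1=186, sum2=213
Checksum = sum2·256 + sum1 = 213·256 + 186 = 54714 = 0xD5BA.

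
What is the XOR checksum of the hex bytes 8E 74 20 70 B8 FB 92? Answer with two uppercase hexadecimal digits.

7B

XOR the bytes together:
  start with 0x8E
  0x8E ⊕ 0x74 = 0xFA
  0xFA ⊕ 0x20 = 0xDA
  0xDA ⊕ 0x70 = 0xAA
  0xAA ⊕ 0xB8 = 0x12
  0x12 ⊕ 0xFB = 0xE9
  0xE9 ⊕ 0x92 = 0x7B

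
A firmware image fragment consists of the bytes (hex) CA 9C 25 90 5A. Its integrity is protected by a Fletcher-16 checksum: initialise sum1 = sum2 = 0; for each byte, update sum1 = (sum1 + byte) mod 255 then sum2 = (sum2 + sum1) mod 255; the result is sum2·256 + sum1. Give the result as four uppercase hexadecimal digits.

5377

Running sums (mod 255):
  after byte 0 (CA): sum1=202, sum2=202
  after byte 1 (9C): sum1=103, sum2=50
  after byte 2 (25): sum1=140, sum2=190
  after byte 3 (90): sum1=29, sum2=219
  after byte 4 (5A): sum1=119, sum2=83
Checksum = sum2·256 + sum1 = 83·256 + 119 = 21367 = 0x5377.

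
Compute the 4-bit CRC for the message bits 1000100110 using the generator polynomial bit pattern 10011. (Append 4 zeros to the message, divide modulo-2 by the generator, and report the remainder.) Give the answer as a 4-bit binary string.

Append 4 zeros: 10001001100000. Divide by 10011 (XOR where the leading bit is 1):
  pos 0: 10001 XOR 10011 = 00010
  pos 3: 10001 XOR 10011 = 00010
  pos 6: 10100 XOR 10011 = 00111
  pos 8: 11100 XOR 10011 = 01111
  pos 9: 11110 XOR 10011 = 01101
Remainder (last 4 bits) = 1101. This is the CRC / FCS.

1101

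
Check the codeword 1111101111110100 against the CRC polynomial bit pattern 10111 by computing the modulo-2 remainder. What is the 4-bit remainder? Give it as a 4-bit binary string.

0000

Modulo-2 division of 1111101111110100 by 10111:
  pos 0: 11111 XOR 10111 = 01000
  pos 1: 10000 XOR 10111 = 00111
  pos 3: 11111 XOR 10111 = 01000
  pos 4: 10001 XOR 10111 = 00110
  pos 6: 11011 XOR 10111 = 01100
  pos 7: 11001 XOR 10111 = 01110
  pos 8: 11100 XOR 10111 = 01011
  pos 9: 10111 XOR 10111 = 00000
Remainder = 0000 (zero — the frame passes the CRC check).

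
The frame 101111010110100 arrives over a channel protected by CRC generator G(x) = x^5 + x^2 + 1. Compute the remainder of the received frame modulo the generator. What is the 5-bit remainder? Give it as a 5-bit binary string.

Modulo-2 division of 101111010110100 by 100101:
  pos 0: 101111 XOR 100101 = 001010
  pos 2: 101001 XOR 100101 = 001100
  pos 4: 110001 XOR 100101 = 010100
  pos 5: 101001 XOR 100101 = 001100
  pos 7: 110001 XOR 100101 = 010100
  pos 8: 101000 XOR 100101 = 001101
Remainder = 11010 (nonzero — an error is detected).

11010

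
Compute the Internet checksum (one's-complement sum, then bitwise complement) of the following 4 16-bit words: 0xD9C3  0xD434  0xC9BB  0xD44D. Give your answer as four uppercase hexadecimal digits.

B3FD

One's-complement addition (fold any carry out of bit 15 back into bit 0):
  0xD9C3 + 0xD434 = 0x1ADF7 → wrap carry → 0xADF8
  0xADF8 + 0xC9BB = 0x177B3 → wrap carry → 0x77B4
  0x77B4 + 0xD44D = 0x14C01 → wrap carry → 0x4C02
One's-complement sum = 0x4C02.
Checksum = ~0x4C02 & 0xFFFF = 0xB3FD.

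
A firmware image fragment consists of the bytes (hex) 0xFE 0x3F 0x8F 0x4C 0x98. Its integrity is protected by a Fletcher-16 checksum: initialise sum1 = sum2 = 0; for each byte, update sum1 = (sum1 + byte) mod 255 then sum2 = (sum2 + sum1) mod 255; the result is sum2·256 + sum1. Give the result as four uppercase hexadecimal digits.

D7B2

Running sums (mod 255):
  after byte 0 (0xFE): sum1=254, sum2=254
  after byte 1 (0x3F): sum1=62, sum2=61
  after byte 2 (0x8F): sum1=205, sum2=11
  after byte 3 (0x4C): sum1=26, sum2=37
  after byte 4 (0x98): sum1=178, sum2=215
Checksum = sum2·256 + sum1 = 215·256 + 178 = 55218 = 0xD7B2.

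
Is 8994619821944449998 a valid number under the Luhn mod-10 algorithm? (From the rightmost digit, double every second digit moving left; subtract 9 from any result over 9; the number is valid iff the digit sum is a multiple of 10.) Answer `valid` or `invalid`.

From the right, keep odd positions and double even positions (subtract 9 from any doubled value over 9):
  doubled (positions 2,4,...): 9 9 8 8 2 7 2 8 9 → sum 62
  kept (positions 1,3,...): 8 9 4 4 9 2 9 6 9 8 → sum 68
Total = 130.
130 mod 10 = 0, so the number is valid.

valid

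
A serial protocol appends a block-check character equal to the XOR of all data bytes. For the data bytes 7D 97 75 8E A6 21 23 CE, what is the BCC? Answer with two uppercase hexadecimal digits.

XOR the bytes together:
  start with 0x7D
  0x7D ⊕ 0x97 = 0xEA
  0xEA ⊕ 0x75 = 0x9F
  0x9F ⊕ 0x8E = 0x11
  0x11 ⊕ 0xA6 = 0xB7
  0xB7 ⊕ 0x21 = 0x96
  0x96 ⊕ 0x23 = 0xB5
  0xB5 ⊕ 0xCE = 0x7B

7B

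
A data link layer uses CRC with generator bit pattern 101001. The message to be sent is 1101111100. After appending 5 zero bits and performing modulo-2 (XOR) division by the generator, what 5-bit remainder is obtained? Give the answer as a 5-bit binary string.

00000

Append 5 zeros: 110111110000000. Divide by 101001 (XOR where the leading bit is 1):
  pos 0: 110111 XOR 101001 = 011110
  pos 1: 111101 XOR 101001 = 010100
  pos 2: 101001 XOR 101001 = 000000
Remainder (last 5 bits) = 00000. This is the CRC / FCS.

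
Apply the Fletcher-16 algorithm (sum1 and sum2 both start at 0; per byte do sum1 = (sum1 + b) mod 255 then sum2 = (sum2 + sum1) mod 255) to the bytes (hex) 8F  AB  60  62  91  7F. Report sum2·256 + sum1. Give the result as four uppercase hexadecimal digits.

030F

Running sums (mod 255):
  after byte 0 (8F): sum1=143, sum2=143
  after byte 1 (AB): sum1=59, sum2=202
  after byte 2 (60): sum1=155, sum2=102
  after byte 3 (62): sum1=253, sum2=100
  after byte 4 (91): sum1=143, sum2=243
  after byte 5 (7F): sum1=15, sum2=3
Checksum = sum2·256 + sum1 = 3·256 + 15 = 783 = 0x030F.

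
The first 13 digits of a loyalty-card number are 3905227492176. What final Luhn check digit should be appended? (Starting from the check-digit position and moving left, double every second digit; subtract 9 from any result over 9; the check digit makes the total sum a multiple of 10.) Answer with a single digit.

Partial digits right→left: 6 7 1 2 9 4 7 2 2 5 0 9 3
Double every second digit counting from the check-digit position (so the 1st, 3rd, 5th, ... of the partial from the right).
  doubled (with −9 where >9): 3 2 9 5 4 0 6 → sum 29
  kept as-is: 7 2 4 2 5 9 → sum 29
Total = 29 + 29 = 58.
Check digit = (10 − (58 mod 10)) mod 10 = 2.

2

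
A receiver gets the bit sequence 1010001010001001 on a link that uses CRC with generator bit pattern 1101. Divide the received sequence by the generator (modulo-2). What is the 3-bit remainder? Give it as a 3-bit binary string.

Modulo-2 division of 1010001010001001 by 1101:
  pos 0: 1010 XOR 1101 = 0111
  pos 1: 1110 XOR 1101 = 0011
  pos 3: 1101 XOR 1101 = 0000
  pos 8: 1000 XOR 1101 = 0101
  pos 9: 1011 XOR 1101 = 0110
  pos 10: 1100 XOR 1101 = 0001
Remainder = 101 (nonzero — an error is detected).

101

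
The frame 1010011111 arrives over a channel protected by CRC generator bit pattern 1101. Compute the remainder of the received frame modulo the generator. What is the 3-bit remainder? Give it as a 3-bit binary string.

Modulo-2 division of 1010011111 by 1101:
  pos 0: 1010 XOR 1101 = 0111
  pos 1: 1110 XOR 1101 = 0011
  pos 3: 1111 XOR 1101 = 0010
  pos 5: 1011 XOR 1101 = 0110
  pos 6: 1101 XOR 1101 = 0000
Remainder = 000 (zero — the frame passes the CRC check).

000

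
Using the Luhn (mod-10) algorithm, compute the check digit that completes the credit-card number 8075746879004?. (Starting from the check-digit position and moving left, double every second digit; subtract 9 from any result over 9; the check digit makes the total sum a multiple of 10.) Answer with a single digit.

1

Partial digits right→left: 4 0 0 9 7 8 6 4 7 5 7 0 8
Double every second digit counting from the check-digit position (so the 1st, 3rd, 5th, ... of the partial from the right).
  doubled (with −9 where >9): 8 0 5 3 5 5 7 → sum 33
  kept as-is: 0 9 8 4 5 0 → sum 26
Total = 33 + 26 = 59.
Check digit = (10 − (59 mod 10)) mod 10 = 1.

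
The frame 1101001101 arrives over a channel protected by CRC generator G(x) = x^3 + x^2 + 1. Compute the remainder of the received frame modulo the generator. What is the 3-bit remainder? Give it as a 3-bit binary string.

Modulo-2 division of 1101001101 by 1101:
  pos 0: 1101 XOR 1101 = 0000
  pos 6: 1101 XOR 1101 = 0000
Remainder = 000 (zero — the frame passes the CRC check).

000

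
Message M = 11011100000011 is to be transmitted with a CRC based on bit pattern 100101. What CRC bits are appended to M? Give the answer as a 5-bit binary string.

00001

Append 5 zeros: 1101110000001100000. Divide by 100101 (XOR where the leading bit is 1):
  pos 0: 110111 XOR 100101 = 010010
  pos 1: 100100 XOR 100101 = 000001
  pos 6: 100000 XOR 100101 = 000101
  pos 9: 101110 XOR 100101 = 001011
  pos 11: 101100 XOR 100101 = 001001
  pos 13: 100100 XOR 100101 = 000001
Remainder (last 5 bits) = 00001. This is the CRC / FCS.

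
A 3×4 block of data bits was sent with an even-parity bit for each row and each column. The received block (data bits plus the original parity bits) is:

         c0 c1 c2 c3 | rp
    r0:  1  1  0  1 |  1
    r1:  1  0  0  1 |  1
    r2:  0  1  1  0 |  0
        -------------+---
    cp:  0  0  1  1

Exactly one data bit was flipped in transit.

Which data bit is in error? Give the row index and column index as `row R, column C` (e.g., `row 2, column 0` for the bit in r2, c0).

Recompute each row's even parity and compare to rp:
  r0: data parity 1, sent rp 1 → ok
  r1: data parity 0, sent rp 1 → mismatch
  r2: data parity 0, sent rp 0 → ok
Recompute each column's even parity and compare to cp:
  c0: data parity 0, sent cp 0 → ok
  c1: data parity 0, sent cp 0 → ok
  c2: data parity 1, sent cp 1 → ok
  c3: data parity 0, sent cp 1 → mismatch
Exactly one row (r1) and one column (c3) fail → the flipped bit is at their intersection.

row 1, column 3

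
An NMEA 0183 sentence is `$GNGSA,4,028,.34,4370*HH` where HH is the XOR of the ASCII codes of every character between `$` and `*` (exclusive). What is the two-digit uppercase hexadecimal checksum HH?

XOR the ASCII codes of the payload characters:
  'G' = 0x47 → acc = 0x47
  'N' = 0x4E → acc = 0x09
  'G' = 0x47 → acc = 0x4E
  'S' = 0x53 → acc = 0x1D
  'A' = 0x41 → acc = 0x5C
  ',' = 0x2C → acc = 0x70
  '4' = 0x34 → acc = 0x44
  ',' = 0x2C → acc = 0x68
  '0' = 0x30 → acc = 0x58
  '2' = 0x32 → acc = 0x6A
  '8' = 0x38 → acc = 0x52
  ',' = 0x2C → acc = 0x7E
  '.' = 0x2E → acc = 0x50
  '3' = 0x33 → acc = 0x63
  '4' = 0x34 → acc = 0x57
  ',' = 0x2C → acc = 0x7B
  '4' = 0x34 → acc = 0x4F
  '3' = 0x33 → acc = 0x7C
  '7' = 0x37 → acc = 0x4B
  '0' = 0x30 → acc = 0x7B
Checksum = 0x7B.

7B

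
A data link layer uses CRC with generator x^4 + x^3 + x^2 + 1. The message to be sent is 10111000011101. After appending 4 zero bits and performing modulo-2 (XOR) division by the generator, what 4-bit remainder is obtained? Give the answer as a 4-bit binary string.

Append 4 zeros: 101110000111010000. Divide by 11101 (XOR where the leading bit is 1):
  pos 0: 10111 XOR 11101 = 01010
  pos 1: 10100 XOR 11101 = 01001
  pos 2: 10010 XOR 11101 = 01111
  pos 3: 11110 XOR 11101 = 00011
  pos 6: 11011 XOR 11101 = 00110
  pos 8: 11010 XOR 11101 = 00111
  pos 10: 11110 XOR 11101 = 00011
  pos 13: 11000 XOR 11101 = 00101
Remainder (last 4 bits) = 0101. This is the CRC / FCS.

0101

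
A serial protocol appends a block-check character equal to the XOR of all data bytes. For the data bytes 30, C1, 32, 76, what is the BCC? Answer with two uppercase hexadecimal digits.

B5

XOR the bytes together:
  start with 0x30
  0x30 ⊕ 0xC1 = 0xF1
  0xF1 ⊕ 0x32 = 0xC3
  0xC3 ⊕ 0x76 = 0xB5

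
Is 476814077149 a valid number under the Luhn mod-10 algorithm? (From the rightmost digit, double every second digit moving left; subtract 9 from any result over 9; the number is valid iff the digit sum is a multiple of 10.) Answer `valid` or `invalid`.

From the right, keep odd positions and double even positions (subtract 9 from any doubled value over 9):
  doubled (positions 2,4,...): 8 5 0 2 3 8 → sum 26
  kept (positions 1,3,...): 9 1 7 4 8 7 → sum 36
Total = 62.
62 mod 10 = 2, so the number is invalid.

invalid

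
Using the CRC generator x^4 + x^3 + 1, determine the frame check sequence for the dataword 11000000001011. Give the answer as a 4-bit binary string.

Append 4 zeros: 110000000010110000. Divide by 11001 (XOR where the leading bit is 1):
  pos 0: 11000 XOR 11001 = 00001
  pos 4: 10000 XOR 11001 = 01001
  pos 5: 10010 XOR 11001 = 01011
  pos 6: 10111 XOR 11001 = 01110
  pos 7: 11100 XOR 11001 = 00101
  pos 9: 10111 XOR 11001 = 01110
  pos 10: 11100 XOR 11001 = 00101
  pos 12: 10100 XOR 11001 = 01101
  pos 13: 11010 XOR 11001 = 00011
Remainder (last 4 bits) = 0011. This is the CRC / FCS.

0011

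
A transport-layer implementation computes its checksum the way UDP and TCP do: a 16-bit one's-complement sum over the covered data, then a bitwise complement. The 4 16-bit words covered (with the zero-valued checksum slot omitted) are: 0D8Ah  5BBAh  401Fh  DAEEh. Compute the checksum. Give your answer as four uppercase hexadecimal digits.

7BAD

One's-complement addition (fold any carry out of bit 15 back into bit 0):
  0x0D8A + 0x5BBA = 0x06944
  0x6944 + 0x401F = 0x0A963
  0xA963 + 0xDAEE = 0x18451 → wrap carry → 0x8452
One's-complement sum = 0x8452.
Checksum = ~0x8452 & 0xFFFF = 0x7BAD.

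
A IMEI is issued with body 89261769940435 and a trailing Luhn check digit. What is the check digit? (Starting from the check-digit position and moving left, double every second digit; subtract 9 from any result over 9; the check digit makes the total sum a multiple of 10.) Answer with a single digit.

Partial digits right→left: 5 3 4 0 4 9 9 6 7 1 6 2 9 8
Double every second digit counting from the check-digit position (so the 1st, 3rd, 5th, ... of the partial from the right).
  doubled (with −9 where >9): 1 8 8 9 5 3 9 → sum 43
  kept as-is: 3 0 9 6 1 2 8 → sum 29
Total = 43 + 29 = 72.
Check digit = (10 − (72 mod 10)) mod 10 = 8.

8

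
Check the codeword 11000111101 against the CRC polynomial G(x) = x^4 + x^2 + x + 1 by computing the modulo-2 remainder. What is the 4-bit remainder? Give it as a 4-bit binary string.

1000

Modulo-2 division of 11000111101 by 10111:
  pos 0: 11000 XOR 10111 = 01111
  pos 1: 11111 XOR 10111 = 01000
  pos 2: 10001 XOR 10111 = 00110
  pos 4: 11011 XOR 10111 = 01100
  pos 5: 11000 XOR 10111 = 01111
  pos 6: 11111 XOR 10111 = 01000
Remainder = 1000 (nonzero — an error is detected).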